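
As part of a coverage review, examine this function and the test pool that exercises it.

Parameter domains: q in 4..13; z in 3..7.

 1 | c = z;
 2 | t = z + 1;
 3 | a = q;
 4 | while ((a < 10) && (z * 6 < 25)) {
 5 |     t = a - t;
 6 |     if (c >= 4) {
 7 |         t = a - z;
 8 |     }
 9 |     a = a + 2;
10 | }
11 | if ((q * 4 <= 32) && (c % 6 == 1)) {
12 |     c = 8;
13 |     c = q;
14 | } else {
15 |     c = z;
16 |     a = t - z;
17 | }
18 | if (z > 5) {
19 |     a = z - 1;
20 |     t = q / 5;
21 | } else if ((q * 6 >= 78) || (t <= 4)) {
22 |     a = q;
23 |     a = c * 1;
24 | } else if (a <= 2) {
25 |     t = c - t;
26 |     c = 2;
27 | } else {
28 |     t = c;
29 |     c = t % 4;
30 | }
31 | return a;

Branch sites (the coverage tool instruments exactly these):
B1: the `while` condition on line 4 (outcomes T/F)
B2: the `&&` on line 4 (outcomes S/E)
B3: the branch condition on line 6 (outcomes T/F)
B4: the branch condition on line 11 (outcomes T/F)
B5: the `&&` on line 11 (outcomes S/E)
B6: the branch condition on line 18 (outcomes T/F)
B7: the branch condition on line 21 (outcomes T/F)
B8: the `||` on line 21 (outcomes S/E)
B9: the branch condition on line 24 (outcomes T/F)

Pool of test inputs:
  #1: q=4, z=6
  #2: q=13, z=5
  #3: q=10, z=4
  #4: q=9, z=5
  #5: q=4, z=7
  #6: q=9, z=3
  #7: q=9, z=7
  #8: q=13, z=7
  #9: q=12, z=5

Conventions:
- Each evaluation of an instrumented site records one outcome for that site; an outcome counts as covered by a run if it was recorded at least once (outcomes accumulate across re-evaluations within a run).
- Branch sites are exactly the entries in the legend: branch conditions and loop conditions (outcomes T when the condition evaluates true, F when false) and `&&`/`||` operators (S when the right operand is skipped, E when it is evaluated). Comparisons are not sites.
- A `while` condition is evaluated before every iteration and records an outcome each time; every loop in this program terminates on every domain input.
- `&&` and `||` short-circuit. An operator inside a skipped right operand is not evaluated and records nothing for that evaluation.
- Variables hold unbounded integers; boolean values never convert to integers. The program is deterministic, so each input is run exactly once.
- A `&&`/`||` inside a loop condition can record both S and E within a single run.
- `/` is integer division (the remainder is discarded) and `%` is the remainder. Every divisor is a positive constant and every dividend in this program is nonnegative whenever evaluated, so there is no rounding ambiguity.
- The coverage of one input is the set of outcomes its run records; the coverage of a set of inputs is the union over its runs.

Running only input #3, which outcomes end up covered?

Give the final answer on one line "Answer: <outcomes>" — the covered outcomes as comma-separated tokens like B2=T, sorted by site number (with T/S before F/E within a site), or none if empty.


Running input #3 (q=10, z=4), event by event:
  B2->S, B1->F, B5->S, B4->F, B6->F, B8->E, B7->F, B9->T
distinct outcomes covered: B1=F, B2=S, B4=F, B5=S, B6=F, B7=F, B8=E, B9=T
Answer: B1=F, B2=S, B4=F, B5=S, B6=F, B7=F, B8=E, B9=T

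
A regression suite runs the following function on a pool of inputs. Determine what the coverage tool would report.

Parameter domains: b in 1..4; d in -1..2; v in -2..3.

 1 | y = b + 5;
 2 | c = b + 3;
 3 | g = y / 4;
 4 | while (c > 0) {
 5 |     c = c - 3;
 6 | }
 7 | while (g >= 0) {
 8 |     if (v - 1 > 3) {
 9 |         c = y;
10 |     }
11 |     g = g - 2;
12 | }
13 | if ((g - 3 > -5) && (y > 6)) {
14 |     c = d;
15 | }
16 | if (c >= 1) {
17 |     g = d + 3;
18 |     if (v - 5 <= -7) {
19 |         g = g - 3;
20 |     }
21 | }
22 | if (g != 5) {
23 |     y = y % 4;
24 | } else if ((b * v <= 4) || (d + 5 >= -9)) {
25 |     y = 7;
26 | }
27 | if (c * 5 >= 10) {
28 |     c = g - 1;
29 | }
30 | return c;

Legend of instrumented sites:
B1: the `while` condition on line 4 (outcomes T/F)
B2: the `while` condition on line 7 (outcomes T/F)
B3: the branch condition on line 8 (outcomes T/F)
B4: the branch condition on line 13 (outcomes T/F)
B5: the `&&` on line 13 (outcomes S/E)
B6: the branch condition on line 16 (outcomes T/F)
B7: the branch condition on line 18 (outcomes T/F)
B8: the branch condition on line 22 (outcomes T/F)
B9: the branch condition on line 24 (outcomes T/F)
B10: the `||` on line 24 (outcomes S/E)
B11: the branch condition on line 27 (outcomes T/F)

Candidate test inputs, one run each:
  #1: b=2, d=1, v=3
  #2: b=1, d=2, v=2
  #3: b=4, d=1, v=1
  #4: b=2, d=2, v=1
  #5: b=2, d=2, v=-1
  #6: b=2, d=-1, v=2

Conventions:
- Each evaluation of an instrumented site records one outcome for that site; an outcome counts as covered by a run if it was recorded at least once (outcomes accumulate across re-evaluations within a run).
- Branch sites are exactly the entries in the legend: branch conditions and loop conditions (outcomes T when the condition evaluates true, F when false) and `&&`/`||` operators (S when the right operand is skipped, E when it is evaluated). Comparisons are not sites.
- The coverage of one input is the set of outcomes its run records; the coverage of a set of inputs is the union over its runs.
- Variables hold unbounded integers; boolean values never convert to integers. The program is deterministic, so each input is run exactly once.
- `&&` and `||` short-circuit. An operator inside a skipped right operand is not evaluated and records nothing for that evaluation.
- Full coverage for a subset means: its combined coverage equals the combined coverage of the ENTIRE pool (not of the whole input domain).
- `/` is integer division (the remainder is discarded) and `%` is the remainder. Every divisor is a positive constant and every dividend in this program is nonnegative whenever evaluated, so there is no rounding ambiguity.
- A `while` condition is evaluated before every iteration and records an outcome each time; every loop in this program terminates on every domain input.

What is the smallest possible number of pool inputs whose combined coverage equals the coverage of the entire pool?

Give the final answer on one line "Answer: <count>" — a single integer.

input #1, b=2, d=1, v=3: events B1->T, B1->T, B1->F, B2->T, B3->F, B2->F, B5->E, B4->T, B6->T, B7->F, B8->T, B11->F; outcomes B1=T, B1=F, B2=T, B2=F, B3=F, B4=T, B5=E, B6=T, B7=F, B8=T, B11=F
input #2, b=1, d=2, v=2: events B1->T, B1->T, B1->F, B2->T, B3->F, B2->F, B5->E, B4->F, B6->F, B8->T, B11->F; outcomes B1=T, B1=F, B2=T, B2=F, B3=F, B4=F, B5=E, B6=F, B8=T, B11=F
input #3, b=4, d=1, v=1: events B1->T, B1->T, B1->T, B1->F, B2->T, B3->F, B2->T, B3->F, B2->F, B5->S, B4->F, B6->F, B8->T, B11->F; outcomes B1=T, B1=F, B2=T, B2=F, B3=F, B4=F, B5=S, B6=F, B8=T, B11=F
input #4, b=2, d=2, v=1: events B1->T, B1->T, B1->F, B2->T, B3->F, B2->F, B5->E, B4->T, B6->T, B7->F, B8->F, B10->S, B9->T, B11->T; outcomes B1=T, B1=F, B2=T, B2=F, B3=F, B4=T, B5=E, B6=T, B7=F, B8=F, B9=T, B10=S, B11=T
input #5, b=2, d=2, v=-1: events B1->T, B1->T, B1->F, B2->T, B3->F, B2->F, B5->E, B4->T, B6->T, B7->F, B8->F, B10->S, B9->T, B11->T; outcomes B1=T, B1=F, B2=T, B2=F, B3=F, B4=T, B5=E, B6=T, B7=F, B8=F, B9=T, B10=S, B11=T
input #6, b=2, d=-1, v=2: events B1->T, B1->T, B1->F, B2->T, B3->F, B2->F, B5->E, B4->T, B6->F, B8->T, B11->F; outcomes B1=T, B1=F, B2=T, B2=F, B3=F, B4=T, B5=E, B6=F, B8=T, B11=F
pool-wide coverage (18 outcomes): B1=T, B1=F, B2=T, B2=F, B3=F, B4=T, B4=F, B5=S, B5=E, B6=T, B6=F, B7=F, B8=T, B8=F, B9=T, B10=S, B11=T, B11=F
checked all size-1 subsets: none covers 18 outcomes (max 13/18)
at size 2, {3, 4} reaches all 18 outcomes; every lexicographically earlier size-2 subset fails

Answer: 2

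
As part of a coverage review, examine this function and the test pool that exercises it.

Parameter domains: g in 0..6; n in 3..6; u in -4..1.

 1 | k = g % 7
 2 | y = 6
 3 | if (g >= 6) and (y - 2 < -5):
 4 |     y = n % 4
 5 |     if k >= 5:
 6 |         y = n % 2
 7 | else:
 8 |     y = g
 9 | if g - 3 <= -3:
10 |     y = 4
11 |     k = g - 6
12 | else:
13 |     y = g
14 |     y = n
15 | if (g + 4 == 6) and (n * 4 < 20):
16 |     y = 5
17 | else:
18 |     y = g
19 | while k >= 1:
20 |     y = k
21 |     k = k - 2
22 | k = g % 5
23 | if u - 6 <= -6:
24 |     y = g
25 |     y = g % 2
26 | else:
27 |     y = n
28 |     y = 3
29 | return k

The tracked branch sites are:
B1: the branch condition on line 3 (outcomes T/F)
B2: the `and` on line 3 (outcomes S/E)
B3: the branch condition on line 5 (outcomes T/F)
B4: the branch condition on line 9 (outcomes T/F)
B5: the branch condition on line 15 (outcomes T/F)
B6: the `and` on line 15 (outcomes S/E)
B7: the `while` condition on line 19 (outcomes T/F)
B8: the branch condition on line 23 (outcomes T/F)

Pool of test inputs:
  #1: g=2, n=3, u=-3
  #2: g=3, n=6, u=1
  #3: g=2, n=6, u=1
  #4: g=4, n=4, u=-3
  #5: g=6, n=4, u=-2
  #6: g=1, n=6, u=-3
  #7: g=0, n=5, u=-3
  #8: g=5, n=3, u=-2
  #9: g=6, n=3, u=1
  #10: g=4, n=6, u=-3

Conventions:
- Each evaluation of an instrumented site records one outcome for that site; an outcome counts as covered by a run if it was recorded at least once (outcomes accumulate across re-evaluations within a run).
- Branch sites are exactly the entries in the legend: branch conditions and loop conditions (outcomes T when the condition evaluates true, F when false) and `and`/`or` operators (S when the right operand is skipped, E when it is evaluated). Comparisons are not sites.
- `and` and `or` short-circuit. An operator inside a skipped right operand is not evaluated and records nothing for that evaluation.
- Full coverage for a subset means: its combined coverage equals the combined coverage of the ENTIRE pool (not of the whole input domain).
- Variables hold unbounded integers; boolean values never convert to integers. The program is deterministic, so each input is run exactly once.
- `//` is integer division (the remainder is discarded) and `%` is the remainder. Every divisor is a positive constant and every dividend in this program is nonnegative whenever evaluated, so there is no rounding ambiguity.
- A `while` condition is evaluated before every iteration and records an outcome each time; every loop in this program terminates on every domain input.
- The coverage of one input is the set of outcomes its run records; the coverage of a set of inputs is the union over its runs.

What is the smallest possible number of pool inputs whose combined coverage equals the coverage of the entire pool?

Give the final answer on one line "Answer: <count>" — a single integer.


#1 (g=2, n=3, u=-3) -> B2->S, B1->F, B4->F, B6->E, B5->T, B7->T, B7->F, B8->T; covered: B1=F, B2=S, B4=F, B5=T, B6=E, B7=T, B7=F, B8=T
#2 (g=3, n=6, u=1) -> B2->S, B1->F, B4->F, B6->S, B5->F, B7->T, B7->T, B7->F, B8->F; covered: B1=F, B2=S, B4=F, B5=F, B6=S, B7=T, B7=F, B8=F
#3 (g=2, n=6, u=1) -> B2->S, B1->F, B4->F, B6->E, B5->F, B7->T, B7->F, B8->F; covered: B1=F, B2=S, B4=F, B5=F, B6=E, B7=T, B7=F, B8=F
#4 (g=4, n=4, u=-3) -> B2->S, B1->F, B4->F, B6->S, B5->F, B7->T, B7->T, B7->F, B8->T; covered: B1=F, B2=S, B4=F, B5=F, B6=S, B7=T, B7=F, B8=T
#5 (g=6, n=4, u=-2) -> B2->E, B1->F, B4->F, B6->S, B5->F, B7->T, B7->T, B7->T, B7->F, B8->T; covered: B1=F, B2=E, B4=F, B5=F, B6=S, B7=T, B7=F, B8=T
#6 (g=1, n=6, u=-3) -> B2->S, B1->F, B4->F, B6->S, B5->F, B7->T, B7->F, B8->T; covered: B1=F, B2=S, B4=F, B5=F, B6=S, B7=T, B7=F, B8=T
#7 (g=0, n=5, u=-3) -> B2->S, B1->F, B4->T, B6->S, B5->F, B7->F, B8->T; covered: B1=F, B2=S, B4=T, B5=F, B6=S, B7=F, B8=T
#8 (g=5, n=3, u=-2) -> B2->S, B1->F, B4->F, B6->S, B5->F, B7->T, B7->T, B7->T, B7->F, B8->T; covered: B1=F, B2=S, B4=F, B5=F, B6=S, B7=T, B7=F, B8=T
#9 (g=6, n=3, u=1) -> B2->E, B1->F, B4->F, B6->S, B5->F, B7->T, B7->T, B7->T, B7->F, B8->F; covered: B1=F, B2=E, B4=F, B5=F, B6=S, B7=T, B7=F, B8=F
#10 (g=4, n=6, u=-3) -> B2->S, B1->F, B4->F, B6->S, B5->F, B7->T, B7->T, B7->F, B8->T; covered: B1=F, B2=S, B4=F, B5=F, B6=S, B7=T, B7=F, B8=T
pool-wide coverage (13 outcomes): B1=F, B2=S, B2=E, B4=T, B4=F, B5=T, B5=F, B6=S, B6=E, B7=T, B7=F, B8=T, B8=F
no size-1 subset reaches all 13 outcomes (best union: 8/13)
no size-2 subset reaches all 13 outcomes (best union: 12/13)
at size 3, {1, 7, 9} reaches all 13 outcomes; every lexicographically earlier size-3 subset fails
Answer: 3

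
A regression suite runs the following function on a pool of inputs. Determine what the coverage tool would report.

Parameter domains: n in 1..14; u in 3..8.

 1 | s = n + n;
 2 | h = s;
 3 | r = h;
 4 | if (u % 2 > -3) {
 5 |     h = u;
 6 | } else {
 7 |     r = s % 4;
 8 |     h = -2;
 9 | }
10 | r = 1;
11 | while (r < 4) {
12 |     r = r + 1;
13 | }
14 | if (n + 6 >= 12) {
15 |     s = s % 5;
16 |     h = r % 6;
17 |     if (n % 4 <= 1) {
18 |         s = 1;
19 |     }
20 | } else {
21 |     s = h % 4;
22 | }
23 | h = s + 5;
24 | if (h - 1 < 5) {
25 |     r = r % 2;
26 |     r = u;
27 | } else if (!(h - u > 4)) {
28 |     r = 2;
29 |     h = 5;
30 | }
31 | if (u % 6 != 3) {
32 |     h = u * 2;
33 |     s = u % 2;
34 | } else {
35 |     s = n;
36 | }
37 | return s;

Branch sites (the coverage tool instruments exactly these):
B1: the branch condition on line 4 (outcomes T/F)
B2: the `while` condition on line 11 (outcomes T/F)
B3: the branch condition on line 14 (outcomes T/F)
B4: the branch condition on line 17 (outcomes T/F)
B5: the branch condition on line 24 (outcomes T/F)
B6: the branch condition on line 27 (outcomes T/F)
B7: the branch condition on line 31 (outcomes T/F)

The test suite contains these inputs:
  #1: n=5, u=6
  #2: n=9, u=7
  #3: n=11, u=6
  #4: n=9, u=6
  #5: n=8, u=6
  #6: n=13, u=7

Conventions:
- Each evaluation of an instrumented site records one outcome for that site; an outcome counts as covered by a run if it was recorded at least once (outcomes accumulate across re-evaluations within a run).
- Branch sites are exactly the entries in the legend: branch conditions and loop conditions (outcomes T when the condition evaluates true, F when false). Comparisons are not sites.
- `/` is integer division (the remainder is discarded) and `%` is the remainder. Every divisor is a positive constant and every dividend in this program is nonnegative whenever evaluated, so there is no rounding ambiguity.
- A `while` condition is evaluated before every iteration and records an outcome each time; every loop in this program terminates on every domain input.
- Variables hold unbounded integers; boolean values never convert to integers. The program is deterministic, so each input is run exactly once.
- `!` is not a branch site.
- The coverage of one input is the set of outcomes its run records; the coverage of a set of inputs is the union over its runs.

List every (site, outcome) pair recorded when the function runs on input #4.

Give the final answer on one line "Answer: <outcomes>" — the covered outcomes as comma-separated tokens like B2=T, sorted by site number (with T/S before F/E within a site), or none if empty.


Tracing the run of input #4 (n=9, u=6):
  B1->T, B2->T, B2->T, B2->T, B2->F, B3->T, B4->T, B5->F, B6->T, B7->T
distinct outcomes covered: B1=T, B2=T, B2=F, B3=T, B4=T, B5=F, B6=T, B7=T
Answer: B1=T, B2=T, B2=F, B3=T, B4=T, B5=F, B6=T, B7=T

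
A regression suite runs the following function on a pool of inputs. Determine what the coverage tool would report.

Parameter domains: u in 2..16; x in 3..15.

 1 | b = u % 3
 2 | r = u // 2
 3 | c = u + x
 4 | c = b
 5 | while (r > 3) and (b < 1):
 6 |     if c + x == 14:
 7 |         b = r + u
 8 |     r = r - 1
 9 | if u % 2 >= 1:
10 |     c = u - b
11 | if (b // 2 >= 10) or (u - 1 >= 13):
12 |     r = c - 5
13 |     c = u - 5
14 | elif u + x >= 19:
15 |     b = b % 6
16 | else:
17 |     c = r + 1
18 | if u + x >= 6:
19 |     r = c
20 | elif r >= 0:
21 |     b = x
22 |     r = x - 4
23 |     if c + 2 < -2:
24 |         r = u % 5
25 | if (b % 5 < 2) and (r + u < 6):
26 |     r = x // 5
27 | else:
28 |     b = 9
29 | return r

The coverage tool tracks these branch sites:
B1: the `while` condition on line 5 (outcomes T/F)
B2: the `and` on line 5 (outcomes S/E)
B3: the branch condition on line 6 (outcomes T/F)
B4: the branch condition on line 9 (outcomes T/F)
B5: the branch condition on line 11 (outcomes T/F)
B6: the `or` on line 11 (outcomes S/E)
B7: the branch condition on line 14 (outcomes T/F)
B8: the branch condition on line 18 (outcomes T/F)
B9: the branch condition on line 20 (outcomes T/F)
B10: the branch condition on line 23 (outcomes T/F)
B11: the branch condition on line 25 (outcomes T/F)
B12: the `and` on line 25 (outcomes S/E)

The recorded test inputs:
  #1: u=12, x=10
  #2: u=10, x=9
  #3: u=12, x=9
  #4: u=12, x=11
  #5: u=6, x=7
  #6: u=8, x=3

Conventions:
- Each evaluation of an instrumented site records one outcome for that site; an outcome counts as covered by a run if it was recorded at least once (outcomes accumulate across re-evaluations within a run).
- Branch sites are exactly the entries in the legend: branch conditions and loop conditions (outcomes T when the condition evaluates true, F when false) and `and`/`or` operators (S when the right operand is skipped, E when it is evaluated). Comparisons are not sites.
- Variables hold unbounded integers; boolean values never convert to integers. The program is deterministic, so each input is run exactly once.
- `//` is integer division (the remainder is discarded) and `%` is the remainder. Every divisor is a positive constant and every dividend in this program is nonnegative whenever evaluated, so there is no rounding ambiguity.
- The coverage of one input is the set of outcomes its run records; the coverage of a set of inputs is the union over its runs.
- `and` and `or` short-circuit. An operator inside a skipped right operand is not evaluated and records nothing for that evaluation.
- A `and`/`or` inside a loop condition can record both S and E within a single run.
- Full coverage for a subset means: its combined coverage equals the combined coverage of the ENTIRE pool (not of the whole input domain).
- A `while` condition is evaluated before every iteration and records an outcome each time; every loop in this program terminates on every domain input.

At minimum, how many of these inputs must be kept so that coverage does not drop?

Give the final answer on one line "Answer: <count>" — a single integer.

run #1 (u=12, x=10) records B1=T, B1=F, B2=S, B2=E, B3=F, B4=F, B5=F, B6=E, B7=T, B8=T, B11=F, B12=E
run #2 (u=10, x=9) records B1=F, B2=E, B4=F, B5=F, B6=E, B7=T, B8=T, B11=F, B12=E
run #3 (u=12, x=9) records B1=T, B1=F, B2=S, B2=E, B3=F, B4=F, B5=F, B6=E, B7=T, B8=T, B11=F, B12=E
run #4 (u=12, x=11) records B1=T, B1=F, B2=S, B2=E, B3=F, B4=F, B5=F, B6=E, B7=T, B8=T, B11=F, B12=E
run #5 (u=6, x=7) records B1=F, B2=S, B4=F, B5=F, B6=E, B7=F, B8=T, B11=F, B12=E
run #6 (u=8, x=3) records B1=F, B2=E, B4=F, B5=F, B6=E, B7=F, B8=T, B11=F, B12=S
together the pool reaches 14 outcomes: B1=T, B1=F, B2=S, B2=E, B3=F, B4=F, B5=F, B6=E, B7=T, B7=F, B8=T, B11=F, B12=S, B12=E
size 1 is not enough: best union over all size-1 subsets is 12/14
the canonical winner is {1, 6}: size 2, full 14-outcome coverage, earliest index list among size-2 covers

Answer: 2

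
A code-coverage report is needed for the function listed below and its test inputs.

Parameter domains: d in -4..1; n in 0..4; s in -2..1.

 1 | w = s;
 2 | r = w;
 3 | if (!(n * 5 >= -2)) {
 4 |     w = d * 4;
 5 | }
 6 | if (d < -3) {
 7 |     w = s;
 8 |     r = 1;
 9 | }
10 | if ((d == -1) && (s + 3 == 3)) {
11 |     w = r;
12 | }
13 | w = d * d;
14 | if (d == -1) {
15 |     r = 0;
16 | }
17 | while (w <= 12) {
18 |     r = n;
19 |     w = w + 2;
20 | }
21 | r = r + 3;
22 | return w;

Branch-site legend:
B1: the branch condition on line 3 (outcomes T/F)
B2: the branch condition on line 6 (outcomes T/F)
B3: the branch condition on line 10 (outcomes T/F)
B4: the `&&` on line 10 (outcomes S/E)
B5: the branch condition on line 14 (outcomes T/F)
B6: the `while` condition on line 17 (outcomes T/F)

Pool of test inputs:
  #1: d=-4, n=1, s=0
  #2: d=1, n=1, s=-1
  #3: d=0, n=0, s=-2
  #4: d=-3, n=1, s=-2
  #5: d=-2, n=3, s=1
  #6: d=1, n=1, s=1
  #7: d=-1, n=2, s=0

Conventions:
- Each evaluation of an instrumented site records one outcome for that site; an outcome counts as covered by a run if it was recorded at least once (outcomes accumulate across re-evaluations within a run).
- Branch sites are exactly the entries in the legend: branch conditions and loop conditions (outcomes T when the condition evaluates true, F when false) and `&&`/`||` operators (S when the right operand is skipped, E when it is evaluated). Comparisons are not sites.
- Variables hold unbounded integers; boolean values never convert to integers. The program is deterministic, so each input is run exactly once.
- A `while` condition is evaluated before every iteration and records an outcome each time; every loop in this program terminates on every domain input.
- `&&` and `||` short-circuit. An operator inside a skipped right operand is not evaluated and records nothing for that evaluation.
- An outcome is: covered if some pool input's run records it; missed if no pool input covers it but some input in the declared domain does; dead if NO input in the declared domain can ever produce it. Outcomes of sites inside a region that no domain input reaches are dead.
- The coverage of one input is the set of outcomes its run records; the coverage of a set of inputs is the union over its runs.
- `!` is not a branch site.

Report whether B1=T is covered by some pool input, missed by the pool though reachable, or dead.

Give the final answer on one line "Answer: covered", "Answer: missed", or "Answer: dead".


no pool input records B1=T
checking all 120 inputs in the declared domain: B1=T is never recorded -> dead
Answer: dead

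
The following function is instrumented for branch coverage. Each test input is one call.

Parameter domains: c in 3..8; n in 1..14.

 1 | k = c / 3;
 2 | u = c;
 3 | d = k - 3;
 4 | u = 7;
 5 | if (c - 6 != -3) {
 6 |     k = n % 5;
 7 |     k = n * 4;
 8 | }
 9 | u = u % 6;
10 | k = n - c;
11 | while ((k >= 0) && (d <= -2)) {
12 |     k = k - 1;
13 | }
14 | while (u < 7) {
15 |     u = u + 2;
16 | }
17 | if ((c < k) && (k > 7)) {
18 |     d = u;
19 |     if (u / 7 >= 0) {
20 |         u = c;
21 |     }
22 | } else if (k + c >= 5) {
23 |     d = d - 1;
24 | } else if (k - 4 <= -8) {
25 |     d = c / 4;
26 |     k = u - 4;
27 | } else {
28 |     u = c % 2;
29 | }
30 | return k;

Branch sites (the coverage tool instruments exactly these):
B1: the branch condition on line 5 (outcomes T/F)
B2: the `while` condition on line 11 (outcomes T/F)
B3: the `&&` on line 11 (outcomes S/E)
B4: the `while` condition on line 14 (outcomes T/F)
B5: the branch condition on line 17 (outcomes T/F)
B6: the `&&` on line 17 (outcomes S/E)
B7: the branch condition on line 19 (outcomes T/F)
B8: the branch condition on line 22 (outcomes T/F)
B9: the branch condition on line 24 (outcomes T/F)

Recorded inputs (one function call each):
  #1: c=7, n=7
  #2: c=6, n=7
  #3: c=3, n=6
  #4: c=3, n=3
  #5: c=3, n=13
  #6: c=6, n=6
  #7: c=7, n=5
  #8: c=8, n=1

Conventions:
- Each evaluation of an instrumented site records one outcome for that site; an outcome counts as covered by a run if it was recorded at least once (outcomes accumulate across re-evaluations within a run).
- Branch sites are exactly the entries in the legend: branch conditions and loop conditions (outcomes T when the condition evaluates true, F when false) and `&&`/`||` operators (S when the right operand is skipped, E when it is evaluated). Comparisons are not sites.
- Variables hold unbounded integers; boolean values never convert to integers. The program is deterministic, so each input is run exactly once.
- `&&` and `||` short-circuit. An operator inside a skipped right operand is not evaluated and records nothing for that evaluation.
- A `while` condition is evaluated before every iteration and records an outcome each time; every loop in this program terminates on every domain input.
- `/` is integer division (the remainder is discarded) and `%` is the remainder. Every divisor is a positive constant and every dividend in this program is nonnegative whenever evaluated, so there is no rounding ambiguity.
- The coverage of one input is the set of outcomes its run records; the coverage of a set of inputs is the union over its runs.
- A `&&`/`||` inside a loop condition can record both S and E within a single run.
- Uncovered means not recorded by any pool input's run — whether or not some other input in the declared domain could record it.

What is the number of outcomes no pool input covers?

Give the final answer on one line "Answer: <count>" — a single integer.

input #1 (c=7, n=7): covers B1=T, B2=F, B3=E, B4=T, B4=F, B5=F, B6=S, B8=T
input #2 (c=6, n=7): covers B1=T, B2=F, B3=E, B4=T, B4=F, B5=F, B6=S, B8=T
input #3 (c=3, n=6): covers B1=F, B2=T, B2=F, B3=S, B3=E, B4=T, B4=F, B5=F, B6=S, B8=F, B9=F
input #4 (c=3, n=3): covers B1=F, B2=T, B2=F, B3=S, B3=E, B4=T, B4=F, B5=F, B6=S, B8=F, B9=F
input #5 (c=3, n=13): covers B1=F, B2=T, B2=F, B3=S, B3=E, B4=T, B4=F, B5=F, B6=S, B8=F, B9=F
input #6 (c=6, n=6): covers B1=T, B2=F, B3=E, B4=T, B4=F, B5=F, B6=S, B8=T
input #7 (c=7, n=5): covers B1=T, B2=F, B3=S, B4=T, B4=F, B5=F, B6=S, B8=T
input #8 (c=8, n=1): covers B1=T, B2=F, B3=S, B4=T, B4=F, B5=F, B6=S, B8=F, B9=T
union over the pool: B1=T, B1=F, B2=T, B2=F, B3=S, B3=E, B4=T, B4=F, B5=F, B6=S, B8=T, B8=F, B9=T, B9=F
uncovered (4 of 18): B5=T, B6=E, B7=T, B7=F

Answer: 4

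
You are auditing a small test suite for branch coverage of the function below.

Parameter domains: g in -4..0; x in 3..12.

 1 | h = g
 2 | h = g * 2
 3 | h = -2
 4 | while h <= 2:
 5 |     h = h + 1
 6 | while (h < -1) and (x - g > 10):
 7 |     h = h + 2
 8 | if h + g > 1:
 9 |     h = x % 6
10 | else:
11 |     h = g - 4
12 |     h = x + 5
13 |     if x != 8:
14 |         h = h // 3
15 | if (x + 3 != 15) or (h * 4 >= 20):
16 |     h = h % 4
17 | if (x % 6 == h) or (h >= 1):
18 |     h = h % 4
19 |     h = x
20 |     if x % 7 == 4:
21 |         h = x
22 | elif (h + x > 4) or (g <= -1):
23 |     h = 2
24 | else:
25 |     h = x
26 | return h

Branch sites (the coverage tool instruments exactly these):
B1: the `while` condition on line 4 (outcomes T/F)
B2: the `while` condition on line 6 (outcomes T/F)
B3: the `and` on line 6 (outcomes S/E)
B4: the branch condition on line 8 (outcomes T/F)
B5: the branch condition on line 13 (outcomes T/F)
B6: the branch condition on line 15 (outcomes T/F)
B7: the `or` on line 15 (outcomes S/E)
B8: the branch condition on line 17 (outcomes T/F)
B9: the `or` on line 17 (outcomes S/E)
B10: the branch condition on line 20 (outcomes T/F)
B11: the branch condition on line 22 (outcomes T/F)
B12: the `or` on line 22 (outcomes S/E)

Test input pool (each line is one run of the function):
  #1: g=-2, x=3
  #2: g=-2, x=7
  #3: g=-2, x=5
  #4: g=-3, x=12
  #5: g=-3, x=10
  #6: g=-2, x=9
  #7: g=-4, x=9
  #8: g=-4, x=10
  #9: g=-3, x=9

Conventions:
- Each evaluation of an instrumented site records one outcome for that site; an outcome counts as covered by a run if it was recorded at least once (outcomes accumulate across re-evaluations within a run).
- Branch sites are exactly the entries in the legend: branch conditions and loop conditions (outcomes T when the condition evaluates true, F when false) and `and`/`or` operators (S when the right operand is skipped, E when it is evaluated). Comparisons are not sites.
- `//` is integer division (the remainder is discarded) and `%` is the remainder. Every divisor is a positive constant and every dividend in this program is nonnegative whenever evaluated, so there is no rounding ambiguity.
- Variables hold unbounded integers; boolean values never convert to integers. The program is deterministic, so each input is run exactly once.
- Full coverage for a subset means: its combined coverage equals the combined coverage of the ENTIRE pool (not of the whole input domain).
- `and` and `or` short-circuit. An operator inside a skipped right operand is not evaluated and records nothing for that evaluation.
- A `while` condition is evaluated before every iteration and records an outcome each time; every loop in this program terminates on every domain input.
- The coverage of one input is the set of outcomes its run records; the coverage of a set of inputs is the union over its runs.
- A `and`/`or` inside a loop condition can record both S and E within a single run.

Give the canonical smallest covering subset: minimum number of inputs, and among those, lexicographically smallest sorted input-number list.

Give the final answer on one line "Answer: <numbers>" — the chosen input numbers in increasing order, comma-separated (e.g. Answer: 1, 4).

test 1 (g=-2, x=3) fires B1->T, B1->T, B1->T, B1->T, B1->T, B1->F, B3->S, B2->F, B4->F, B5->T, B7->S, B6->T, B9->E, B8->T, ...; hits B1=T, B1=F, B2=F, B3=S, B4=F, B5=T, B6=T, B7=S, B8=T, B9=E, B10=F
test 2 (g=-2, x=7) fires B1->T, B1->T, B1->T, B1->T, B1->T, B1->F, B3->S, B2->F, B4->F, B5->T, B7->S, B6->T, B9->E, B8->F, ...; hits B1=T, B1=F, B2=F, B3=S, B4=F, B5=T, B6=T, B7=S, B8=F, B9=E, B11=T, B12=S
test 3 (g=-2, x=5) fires B1->T, B1->T, B1->T, B1->T, B1->T, B1->F, B3->S, B2->F, B4->F, B5->T, B7->S, B6->T, B9->E, B8->T, ...; hits B1=T, B1=F, B2=F, B3=S, B4=F, B5=T, B6=T, B7=S, B8=T, B9=E, B10=F
test 4 (g=-3, x=12) fires B1->T, B1->T, B1->T, B1->T, B1->T, B1->F, B3->S, B2->F, B4->F, B5->T, B7->E, B6->T, B9->E, B8->T, ...; hits B1=T, B1=F, B2=F, B3=S, B4=F, B5=T, B6=T, B7=E, B8=T, B9=E, B10=F
test 5 (g=-3, x=10) fires B1->T, B1->T, B1->T, B1->T, B1->T, B1->F, B3->S, B2->F, B4->F, B5->T, B7->S, B6->T, B9->E, B8->T, ...; hits B1=T, B1=F, B2=F, B3=S, B4=F, B5=T, B6=T, B7=S, B8=T, B9=E, B10=F
test 6 (g=-2, x=9) fires B1->T, B1->T, B1->T, B1->T, B1->T, B1->F, B3->S, B2->F, B4->F, B5->T, B7->S, B6->T, B9->E, B8->F, ...; hits B1=T, B1=F, B2=F, B3=S, B4=F, B5=T, B6=T, B7=S, B8=F, B9=E, B11=T, B12=S
test 7 (g=-4, x=9) fires B1->T, B1->T, B1->T, B1->T, B1->T, B1->F, B3->S, B2->F, B4->F, B5->T, B7->S, B6->T, B9->E, B8->F, ...; hits B1=T, B1=F, B2=F, B3=S, B4=F, B5=T, B6=T, B7=S, B8=F, B9=E, B11=T, B12=S
test 8 (g=-4, x=10) fires B1->T, B1->T, B1->T, B1->T, B1->T, B1->F, B3->S, B2->F, B4->F, B5->T, B7->S, B6->T, B9->E, B8->T, ...; hits B1=T, B1=F, B2=F, B3=S, B4=F, B5=T, B6=T, B7=S, B8=T, B9=E, B10=F
test 9 (g=-3, x=9) fires B1->T, B1->T, B1->T, B1->T, B1->T, B1->F, B3->S, B2->F, B4->F, B5->T, B7->S, B6->T, B9->E, B8->F, ...; hits B1=T, B1=F, B2=F, B3=S, B4=F, B5=T, B6=T, B7=S, B8=F, B9=E, B11=T, B12=S
pool-wide coverage (15 outcomes): B1=T, B1=F, B2=F, B3=S, B4=F, B5=T, B6=T, B7=S, B7=E, B8=T, B8=F, B9=E, B10=F, B11=T, B12=S
every size-1 subset falls short of the 15 outcomes (best: 12/15)
inputs {2, 4} (size 2) cover everything; no size-2 subset with a lexicographically smaller index list covers all 15

Answer: 2, 4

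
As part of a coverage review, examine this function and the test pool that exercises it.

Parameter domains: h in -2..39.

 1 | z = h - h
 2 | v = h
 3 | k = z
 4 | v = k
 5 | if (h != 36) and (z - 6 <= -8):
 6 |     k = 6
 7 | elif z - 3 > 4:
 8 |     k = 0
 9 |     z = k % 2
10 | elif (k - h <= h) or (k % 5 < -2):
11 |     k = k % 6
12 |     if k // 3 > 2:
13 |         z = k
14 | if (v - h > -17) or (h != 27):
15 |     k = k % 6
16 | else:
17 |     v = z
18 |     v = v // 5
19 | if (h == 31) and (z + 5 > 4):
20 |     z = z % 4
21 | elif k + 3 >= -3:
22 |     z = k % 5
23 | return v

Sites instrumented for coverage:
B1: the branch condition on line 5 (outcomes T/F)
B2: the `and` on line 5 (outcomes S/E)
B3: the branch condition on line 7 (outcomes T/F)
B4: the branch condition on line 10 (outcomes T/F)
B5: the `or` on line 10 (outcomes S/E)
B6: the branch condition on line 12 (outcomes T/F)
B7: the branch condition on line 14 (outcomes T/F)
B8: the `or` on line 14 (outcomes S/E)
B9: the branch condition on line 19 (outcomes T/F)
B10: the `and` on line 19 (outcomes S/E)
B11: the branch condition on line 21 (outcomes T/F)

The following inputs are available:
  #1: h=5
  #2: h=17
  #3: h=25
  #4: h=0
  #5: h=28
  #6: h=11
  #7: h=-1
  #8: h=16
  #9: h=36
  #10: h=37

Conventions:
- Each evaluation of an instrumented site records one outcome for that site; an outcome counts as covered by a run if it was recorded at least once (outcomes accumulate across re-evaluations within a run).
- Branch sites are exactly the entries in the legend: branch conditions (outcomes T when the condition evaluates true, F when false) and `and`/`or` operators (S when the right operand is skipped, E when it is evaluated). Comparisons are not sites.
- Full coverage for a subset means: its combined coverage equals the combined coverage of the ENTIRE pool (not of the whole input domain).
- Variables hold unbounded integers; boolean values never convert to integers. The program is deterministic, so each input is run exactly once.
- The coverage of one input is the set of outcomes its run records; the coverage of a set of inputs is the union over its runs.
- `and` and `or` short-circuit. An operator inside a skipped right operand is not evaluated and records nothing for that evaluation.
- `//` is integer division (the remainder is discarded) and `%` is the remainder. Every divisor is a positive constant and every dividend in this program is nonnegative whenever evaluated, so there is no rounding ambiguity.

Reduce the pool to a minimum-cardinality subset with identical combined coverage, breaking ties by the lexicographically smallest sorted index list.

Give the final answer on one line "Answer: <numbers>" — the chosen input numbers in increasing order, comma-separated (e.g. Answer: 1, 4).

run #1 (h=5) runs B2->E, B1->F, B3->F, B5->S, B4->T, B6->F, B8->S, B7->T, B10->S, B9->F, B11->T; records B1=F, B2=E, B3=F, B4=T, B5=S, B6=F, B7=T, B8=S, B9=F, B10=S, B11=T
run #2 (h=17) runs B2->E, B1->F, B3->F, B5->S, B4->T, B6->F, B8->E, B7->T, B10->S, B9->F, B11->T; records B1=F, B2=E, B3=F, B4=T, B5=S, B6=F, B7=T, B8=E, B9=F, B10=S, B11=T
run #3 (h=25) runs B2->E, B1->F, B3->F, B5->S, B4->T, B6->F, B8->E, B7->T, B10->S, B9->F, B11->T; records B1=F, B2=E, B3=F, B4=T, B5=S, B6=F, B7=T, B8=E, B9=F, B10=S, B11=T
run #4 (h=0) runs B2->E, B1->F, B3->F, B5->S, B4->T, B6->F, B8->S, B7->T, B10->S, B9->F, B11->T; records B1=F, B2=E, B3=F, B4=T, B5=S, B6=F, B7=T, B8=S, B9=F, B10=S, B11=T
run #5 (h=28) runs B2->E, B1->F, B3->F, B5->S, B4->T, B6->F, B8->E, B7->T, B10->S, B9->F, B11->T; records B1=F, B2=E, B3=F, B4=T, B5=S, B6=F, B7=T, B8=E, B9=F, B10=S, B11=T
run #6 (h=11) runs B2->E, B1->F, B3->F, B5->S, B4->T, B6->F, B8->S, B7->T, B10->S, B9->F, B11->T; records B1=F, B2=E, B3=F, B4=T, B5=S, B6=F, B7=T, B8=S, B9=F, B10=S, B11=T
run #7 (h=-1) runs B2->E, B1->F, B3->F, B5->E, B4->F, B8->S, B7->T, B10->S, B9->F, B11->T; records B1=F, B2=E, B3=F, B4=F, B5=E, B7=T, B8=S, B9=F, B10=S, B11=T
run #8 (h=16) runs B2->E, B1->F, B3->F, B5->S, B4->T, B6->F, B8->S, B7->T, B10->S, B9->F, B11->T; records B1=F, B2=E, B3=F, B4=T, B5=S, B6=F, B7=T, B8=S, B9=F, B10=S, B11=T
run #9 (h=36) runs B2->S, B1->F, B3->F, B5->S, B4->T, B6->F, B8->E, B7->T, B10->S, B9->F, B11->T; records B1=F, B2=S, B3=F, B4=T, B5=S, B6=F, B7=T, B8=E, B9=F, B10=S, B11=T
run #10 (h=37) runs B2->E, B1->F, B3->F, B5->S, B4->T, B6->F, B8->E, B7->T, B10->S, B9->F, B11->T; records B1=F, B2=E, B3=F, B4=T, B5=S, B6=F, B7=T, B8=E, B9=F, B10=S, B11=T
union over all inputs: B1=F, B2=S, B2=E, B3=F, B4=T, B4=F, B5=S, B5=E, B6=F, B7=T, B8=S, B8=E, B9=F, B10=S, B11=T (15 outcomes)
every size-1 subset falls short of the 15 outcomes (best: 11/15)
the canonical winner is {7, 9}: size 2, full 15-outcome coverage, earliest index list among size-2 covers

Answer: 7, 9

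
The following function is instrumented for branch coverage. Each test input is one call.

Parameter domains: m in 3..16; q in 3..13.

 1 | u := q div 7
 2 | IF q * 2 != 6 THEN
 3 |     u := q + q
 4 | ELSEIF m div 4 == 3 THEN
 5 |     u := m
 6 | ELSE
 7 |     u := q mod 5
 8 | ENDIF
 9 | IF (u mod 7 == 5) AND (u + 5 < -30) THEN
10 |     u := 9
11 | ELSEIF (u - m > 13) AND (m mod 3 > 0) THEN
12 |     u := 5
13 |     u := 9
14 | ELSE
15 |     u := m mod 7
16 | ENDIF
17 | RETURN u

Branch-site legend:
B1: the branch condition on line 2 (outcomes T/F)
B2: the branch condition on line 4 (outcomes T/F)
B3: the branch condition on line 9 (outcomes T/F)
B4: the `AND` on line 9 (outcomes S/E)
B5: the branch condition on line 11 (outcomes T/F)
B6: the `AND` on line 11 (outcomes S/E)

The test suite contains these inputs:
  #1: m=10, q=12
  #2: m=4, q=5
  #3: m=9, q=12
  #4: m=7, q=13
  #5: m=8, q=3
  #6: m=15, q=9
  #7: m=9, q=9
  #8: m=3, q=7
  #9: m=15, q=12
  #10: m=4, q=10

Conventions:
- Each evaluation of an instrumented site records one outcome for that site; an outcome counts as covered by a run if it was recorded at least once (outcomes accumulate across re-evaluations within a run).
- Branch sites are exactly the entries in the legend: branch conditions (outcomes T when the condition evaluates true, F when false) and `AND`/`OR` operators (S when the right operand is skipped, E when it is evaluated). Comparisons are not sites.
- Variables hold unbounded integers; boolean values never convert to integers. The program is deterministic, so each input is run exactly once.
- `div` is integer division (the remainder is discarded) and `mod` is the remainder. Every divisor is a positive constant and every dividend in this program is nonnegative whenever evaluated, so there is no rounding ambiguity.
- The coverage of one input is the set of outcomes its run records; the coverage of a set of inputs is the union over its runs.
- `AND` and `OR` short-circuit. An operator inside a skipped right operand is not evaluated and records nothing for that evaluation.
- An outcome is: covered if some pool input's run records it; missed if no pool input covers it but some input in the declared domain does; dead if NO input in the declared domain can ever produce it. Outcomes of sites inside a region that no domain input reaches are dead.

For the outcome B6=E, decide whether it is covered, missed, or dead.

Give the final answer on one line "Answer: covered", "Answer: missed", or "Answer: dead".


B6=E is recorded by pool input(s) 1, 3, 4, 10 -> covered
Answer: covered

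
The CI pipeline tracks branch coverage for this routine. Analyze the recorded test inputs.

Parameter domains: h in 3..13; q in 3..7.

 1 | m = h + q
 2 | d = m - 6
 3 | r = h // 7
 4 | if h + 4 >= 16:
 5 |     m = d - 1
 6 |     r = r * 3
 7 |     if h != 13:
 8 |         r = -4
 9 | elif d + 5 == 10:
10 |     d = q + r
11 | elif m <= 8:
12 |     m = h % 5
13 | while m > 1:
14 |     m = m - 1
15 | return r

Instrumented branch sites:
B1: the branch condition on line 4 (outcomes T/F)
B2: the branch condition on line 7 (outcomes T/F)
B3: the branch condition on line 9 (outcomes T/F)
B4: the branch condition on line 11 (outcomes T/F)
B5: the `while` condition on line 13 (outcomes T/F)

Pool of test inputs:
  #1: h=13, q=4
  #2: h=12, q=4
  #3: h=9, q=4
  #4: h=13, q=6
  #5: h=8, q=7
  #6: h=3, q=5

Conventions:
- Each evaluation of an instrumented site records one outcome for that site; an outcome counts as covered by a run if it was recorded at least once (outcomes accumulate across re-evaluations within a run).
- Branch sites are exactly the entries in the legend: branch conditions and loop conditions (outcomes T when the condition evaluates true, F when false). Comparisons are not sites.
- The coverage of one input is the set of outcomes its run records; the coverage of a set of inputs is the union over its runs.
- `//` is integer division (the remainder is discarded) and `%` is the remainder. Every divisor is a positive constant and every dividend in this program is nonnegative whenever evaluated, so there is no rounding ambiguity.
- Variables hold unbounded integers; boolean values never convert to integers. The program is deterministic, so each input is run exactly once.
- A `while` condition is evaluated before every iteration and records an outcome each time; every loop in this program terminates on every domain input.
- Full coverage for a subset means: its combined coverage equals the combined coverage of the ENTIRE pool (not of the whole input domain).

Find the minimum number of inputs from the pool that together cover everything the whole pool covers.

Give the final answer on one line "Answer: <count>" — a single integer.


#1 (h=13, q=4) -> B1->T, B2->F, B5->T, B5->T, B5->T, B5->T, B5->T, B5->T, B5->T, B5->T, B5->T, B5->F; covered: B1=T, B2=F, B5=T, B5=F
#2 (h=12, q=4) -> B1->T, B2->T, B5->T, B5->T, B5->T, B5->T, B5->T, B5->T, B5->T, B5->T, B5->F; covered: B1=T, B2=T, B5=T, B5=F
#3 (h=9, q=4) -> B1->F, B3->F, B4->F, B5->T, B5->T, B5->T, B5->T, B5->T, B5->T, B5->T, B5->T, B5->T, B5->T, B5->T, ...; covered: B1=F, B3=F, B4=F, B5=T, B5=F
#4 (h=13, q=6) -> B1->T, B2->F, B5->T, B5->T, B5->T, B5->T, B5->T, B5->T, B5->T, B5->T, B5->T, B5->T, B5->T, B5->F; covered: B1=T, B2=F, B5=T, B5=F
#5 (h=8, q=7) -> B1->F, B3->F, B4->F, B5->T, B5->T, B5->T, B5->T, B5->T, B5->T, B5->T, B5->T, B5->T, B5->T, B5->T, ...; covered: B1=F, B3=F, B4=F, B5=T, B5=F
#6 (h=3, q=5) -> B1->F, B3->F, B4->T, B5->T, B5->T, B5->F; covered: B1=F, B3=F, B4=T, B5=T, B5=F
union over all inputs: B1=T, B1=F, B2=T, B2=F, B3=F, B4=T, B4=F, B5=T, B5=F (9 outcomes)
size 1 is not enough: best union over all size-1 subsets is 5/9
size 2 is not enough: best union over all size-2 subsets is 7/9
size 3 is not enough: best union over all size-3 subsets is 8/9
size 4: inputs {1, 2, 3, 6} cover all 9 outcomes, and no lexicographically smaller subset of this size does
Answer: 4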